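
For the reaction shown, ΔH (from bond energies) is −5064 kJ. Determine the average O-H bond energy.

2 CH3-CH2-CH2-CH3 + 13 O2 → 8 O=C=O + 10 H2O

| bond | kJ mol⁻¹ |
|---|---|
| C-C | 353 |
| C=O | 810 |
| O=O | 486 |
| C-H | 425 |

D(O-H) ≈ 452 kJ/mol

Let D be the O-H bond energy.
Σ(broken) = 6×353 + 20×425 + 13×486 = 16936
Σ(formed) = 16×810 + 20×D = 12960 + 20D
ΔH = Σ(broken) − Σ(formed) = (16936) − (12960 + 20D) = +3976 − 20D
Setting this equal to −5064 kJ gives 20D = 9040, so D = 452 kJ/mol.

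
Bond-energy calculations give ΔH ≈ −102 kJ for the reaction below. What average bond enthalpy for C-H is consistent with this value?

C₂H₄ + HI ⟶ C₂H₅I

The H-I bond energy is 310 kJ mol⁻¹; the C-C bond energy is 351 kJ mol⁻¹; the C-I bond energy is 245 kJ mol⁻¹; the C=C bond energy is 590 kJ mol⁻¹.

Let D be the C-H bond energy.
Σ(broken) = 4×D + 1×590 + 1×310 = 900 + 4D
Σ(formed) = 1×351 + 5×D + 1×245 = 596 + 5D
ΔH = Σ(broken) − Σ(formed) = (900 + 4D) − (596 + 5D) = +304 − D
Setting this equal to −102 kJ gives D = 406 kJ/mol.

D(C-H) ≈ 406 kJ/mol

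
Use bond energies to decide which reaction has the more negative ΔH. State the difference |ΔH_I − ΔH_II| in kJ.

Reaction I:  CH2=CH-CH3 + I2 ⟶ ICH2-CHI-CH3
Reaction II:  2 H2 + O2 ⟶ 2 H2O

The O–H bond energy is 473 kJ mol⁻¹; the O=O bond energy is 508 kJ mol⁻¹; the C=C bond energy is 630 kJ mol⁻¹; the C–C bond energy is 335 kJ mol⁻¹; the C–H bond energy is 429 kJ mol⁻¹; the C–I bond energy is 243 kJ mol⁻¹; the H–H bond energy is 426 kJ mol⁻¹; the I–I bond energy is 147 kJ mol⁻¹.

Reaction II, by 488 kJ

Reaction I:
  Bonds broken (reactants):
    C–C: 1 × 335 = 335
    C–H: 6 × 429 = 2574
    C=C: 1 × 630 = 630
    I–I: 1 × 147 = 147
    Σ(broken) = 3686 kJ
  Bonds formed (products):
    C–C: 2 × 335 = 670
    C–H: 6 × 429 = 2574
    C–I: 2 × 243 = 486
    Σ(formed) = 3730 kJ
  ΔH_I = 3686 − 3730 = −44 kJ
Reaction II:
  Bonds broken (reactants):
    H–H: 2 × 426 = 852
    O=O: 1 × 508 = 508
    Σ(broken) = 1360 kJ
  Bonds formed (products):
    O–H: 4 × 473 = 1892
    Σ(formed) = 1892 kJ
  ΔH_II = 1360 − 1892 = −532 kJ
ΔH_I − ΔH_II = +488 kJ, so reaction II has the more negative ΔH; |ΔH_I − ΔH_II| = 488 kJ.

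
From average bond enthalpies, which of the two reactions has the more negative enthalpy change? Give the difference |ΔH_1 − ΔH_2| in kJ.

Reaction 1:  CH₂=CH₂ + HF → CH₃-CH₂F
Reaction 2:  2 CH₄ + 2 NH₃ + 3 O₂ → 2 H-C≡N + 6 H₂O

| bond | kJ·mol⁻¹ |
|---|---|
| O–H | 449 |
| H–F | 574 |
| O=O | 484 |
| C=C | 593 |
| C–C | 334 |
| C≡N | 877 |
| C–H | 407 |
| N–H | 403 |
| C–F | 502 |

Reaction 2, by 754 kJ

Reaction 1:
  Bonds broken (reactants):
    C–H: 4 × 407 = 1628
    C=C: 1 × 593 = 593
    H–F: 1 × 574 = 574
    Σ(broken) = 2795 kJ
  Bonds formed (products):
    C–C: 1 × 334 = 334
    C–F: 1 × 502 = 502
    C–H: 5 × 407 = 2035
    Σ(formed) = 2871 kJ
  ΔH_1 = 2795 − 2871 = −76 kJ
Reaction 2:
  Bonds broken (reactants):
    C–H: 8 × 407 = 3256
    N–H: 6 × 403 = 2418
    O=O: 3 × 484 = 1452
    Σ(broken) = 7126 kJ
  Bonds formed (products):
    C≡N: 2 × 877 = 1754
    C–H: 2 × 407 = 814
    O–H: 12 × 449 = 5388
    Σ(formed) = 7956 kJ
  ΔH_2 = 7126 − 7956 = −830 kJ
ΔH_1 − ΔH_2 = +754 kJ, so reaction 2 has the more negative ΔH; |ΔH_1 − ΔH_2| = 754 kJ.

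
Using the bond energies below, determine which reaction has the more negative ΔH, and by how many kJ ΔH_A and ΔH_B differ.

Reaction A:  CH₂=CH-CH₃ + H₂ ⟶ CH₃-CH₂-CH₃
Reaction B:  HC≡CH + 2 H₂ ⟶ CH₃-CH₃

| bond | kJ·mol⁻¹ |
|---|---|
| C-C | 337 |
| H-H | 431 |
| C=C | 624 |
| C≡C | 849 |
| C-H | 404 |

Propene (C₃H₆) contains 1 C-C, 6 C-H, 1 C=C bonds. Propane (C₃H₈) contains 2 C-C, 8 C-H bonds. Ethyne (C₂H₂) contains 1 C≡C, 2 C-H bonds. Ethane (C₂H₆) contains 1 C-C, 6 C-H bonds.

Reaction A:
  Bonds broken (reactants):
    C-C: 1 × 337 = 337
    C-H: 6 × 404 = 2424
    C=C: 1 × 624 = 624
    H-H: 1 × 431 = 431
    Σ(broken) = 3816 kJ
  Bonds formed (products):
    C-C: 2 × 337 = 674
    C-H: 8 × 404 = 3232
    Σ(formed) = 3906 kJ
  ΔH_A = 3816 − 3906 = −90 kJ
Reaction B:
  Bonds broken (reactants):
    C≡C: 1 × 849 = 849
    C-H: 2 × 404 = 808
    H-H: 2 × 431 = 862
    Σ(broken) = 2519 kJ
  Bonds formed (products):
    C-C: 1 × 337 = 337
    C-H: 6 × 404 = 2424
    Σ(formed) = 2761 kJ
  ΔH_B = 2519 − 2761 = −242 kJ
ΔH_A − ΔH_B = +152 kJ, so reaction B has the more negative ΔH; |ΔH_A − ΔH_B| = 152 kJ.

Reaction B, by 152 kJ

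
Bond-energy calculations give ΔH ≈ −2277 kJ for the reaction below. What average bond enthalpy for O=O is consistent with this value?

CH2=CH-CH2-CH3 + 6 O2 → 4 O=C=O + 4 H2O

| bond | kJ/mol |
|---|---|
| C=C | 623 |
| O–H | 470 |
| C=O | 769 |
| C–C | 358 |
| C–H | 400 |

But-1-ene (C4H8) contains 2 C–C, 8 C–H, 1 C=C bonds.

D(O=O) ≈ 516 kJ/mol

Let D be the O=O bond energy.
Σ(broken) = 2×358 + 8×400 + 1×623 + 6×D = 4539 + 6D
Σ(formed) = 8×769 + 8×470 = 9912
ΔH = Σ(broken) − Σ(formed) = (4539 + 6D) − (9912) = −5373 + 6D
Setting this equal to −2277 kJ gives 6D = 3096, so D = 516 kJ/mol.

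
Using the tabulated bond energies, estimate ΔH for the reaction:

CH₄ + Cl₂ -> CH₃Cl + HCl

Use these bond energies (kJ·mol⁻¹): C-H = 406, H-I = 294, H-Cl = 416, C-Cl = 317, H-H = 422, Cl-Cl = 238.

ΔH ≈ −89 kJ

Bonds broken (reactants):
  C-H: 4 × 406 = 1624
  Cl-Cl: 1 × 238 = 238
  Σ(broken) = 1862 kJ
Bonds formed (products):
  C-Cl: 1 × 317 = 317
  C-H: 3 × 406 = 1218
  H-Cl: 1 × 416 = 416
  Σ(formed) = 1951 kJ
ΔH = Σ(broken) − Σ(formed) = 1862 − 1951 = −89 kJ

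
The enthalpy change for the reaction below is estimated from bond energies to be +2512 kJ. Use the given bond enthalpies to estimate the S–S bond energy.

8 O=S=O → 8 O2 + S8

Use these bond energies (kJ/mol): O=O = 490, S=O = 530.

Let D be the S–S bond energy.
Σ(broken) = 16×530 = 8480
Σ(formed) = 8×490 + 8×D = 3920 + 8D
ΔH = Σ(broken) − Σ(formed) = (8480) − (3920 + 8D) = +4560 − 8D
Setting this equal to +2512 kJ gives 8D = 2048, so D = 256 kJ/mol.

D(S–S) ≈ 256 kJ/mol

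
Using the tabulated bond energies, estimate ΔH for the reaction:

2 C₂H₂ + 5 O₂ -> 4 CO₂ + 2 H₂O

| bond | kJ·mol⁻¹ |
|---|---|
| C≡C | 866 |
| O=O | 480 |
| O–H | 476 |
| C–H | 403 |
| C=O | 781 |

ΔH ≈ −2408 kJ

Bonds broken (reactants):
  C≡C: 2 × 866 = 1732
  C–H: 4 × 403 = 1612
  O=O: 5 × 480 = 2400
  Σ(broken) = 5744 kJ
Bonds formed (products):
  C=O: 8 × 781 = 6248
  O–H: 4 × 476 = 1904
  Σ(formed) = 8152 kJ
ΔH = Σ(broken) − Σ(formed) = 5744 − 8152 = −2408 kJ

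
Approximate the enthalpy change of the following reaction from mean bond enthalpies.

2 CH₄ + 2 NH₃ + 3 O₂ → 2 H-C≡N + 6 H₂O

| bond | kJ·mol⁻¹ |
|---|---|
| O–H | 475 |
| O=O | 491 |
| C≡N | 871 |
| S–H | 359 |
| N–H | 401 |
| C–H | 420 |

Bonds broken (reactants):
  C–H: 8 × 420 = 3360
  N–H: 6 × 401 = 2406
  O=O: 3 × 491 = 1473
  Σ(broken) = 7239 kJ
Bonds formed (products):
  C≡N: 2 × 871 = 1742
  C–H: 2 × 420 = 840
  O–H: 12 × 475 = 5700
  Σ(formed) = 8282 kJ
ΔH = Σ(broken) − Σ(formed) = 7239 − 8282 = −1043 kJ

ΔH ≈ −1043 kJ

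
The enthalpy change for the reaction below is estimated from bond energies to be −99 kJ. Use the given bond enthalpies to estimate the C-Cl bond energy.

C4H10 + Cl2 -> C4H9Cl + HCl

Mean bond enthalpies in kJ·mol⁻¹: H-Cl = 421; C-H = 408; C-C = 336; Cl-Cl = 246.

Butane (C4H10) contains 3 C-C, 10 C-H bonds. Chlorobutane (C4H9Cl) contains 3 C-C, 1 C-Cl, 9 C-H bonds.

D(C-Cl) ≈ 332 kJ/mol

Let D be the C-Cl bond energy.
Σ(broken) = 3×336 + 10×408 + 1×246 = 5334
Σ(formed) = 3×336 + 1×D + 9×408 + 1×421 = 5101 + D
ΔH = Σ(broken) − Σ(formed) = (5334) − (5101 + D) = +233 − D
Setting this equal to −99 kJ gives D = 332 kJ/mol.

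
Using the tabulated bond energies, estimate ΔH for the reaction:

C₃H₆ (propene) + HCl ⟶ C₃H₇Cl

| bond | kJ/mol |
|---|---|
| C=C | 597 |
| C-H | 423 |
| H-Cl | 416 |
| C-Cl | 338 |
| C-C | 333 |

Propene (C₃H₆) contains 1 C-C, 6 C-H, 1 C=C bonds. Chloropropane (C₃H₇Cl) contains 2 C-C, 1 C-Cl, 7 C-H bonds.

Bonds broken (reactants):
  C-C: 1 × 333 = 333
  C-H: 6 × 423 = 2538
  C=C: 1 × 597 = 597
  H-Cl: 1 × 416 = 416
  Σ(broken) = 3884 kJ
Bonds formed (products):
  C-C: 2 × 333 = 666
  C-Cl: 1 × 338 = 338
  C-H: 7 × 423 = 2961
  Σ(formed) = 3965 kJ
ΔH = Σ(broken) − Σ(formed) = 3884 − 3965 = −81 kJ

ΔH ≈ −81 kJ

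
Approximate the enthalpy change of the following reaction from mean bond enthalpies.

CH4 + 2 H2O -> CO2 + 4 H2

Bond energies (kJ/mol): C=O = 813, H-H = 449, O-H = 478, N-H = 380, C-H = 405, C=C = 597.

Bonds broken (reactants):
  C-H: 4 × 405 = 1620
  O-H: 4 × 478 = 1912
  Σ(broken) = 3532 kJ
Bonds formed (products):
  C=O: 2 × 813 = 1626
  H-H: 4 × 449 = 1796
  Σ(formed) = 3422 kJ
ΔH = Σ(broken) − Σ(formed) = 3532 − 3422 = +110 kJ

ΔH ≈ +110 kJ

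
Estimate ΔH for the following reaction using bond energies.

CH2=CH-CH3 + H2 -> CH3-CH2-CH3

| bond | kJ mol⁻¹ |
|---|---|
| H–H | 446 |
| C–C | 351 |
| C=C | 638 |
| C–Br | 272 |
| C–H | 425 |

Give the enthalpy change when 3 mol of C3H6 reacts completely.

ΔH = −351 kJ

Bonds broken (reactants):
  C–C: 1 × 351 = 351
  C–H: 6 × 425 = 2550
  C=C: 1 × 638 = 638
  H–H: 1 × 446 = 446
  Σ(broken) = 3985 kJ
Bonds formed (products):
  C–C: 2 × 351 = 702
  C–H: 8 × 425 = 3400
  Σ(formed) = 4102 kJ
ΔH = Σ(broken) − Σ(formed) = 3985 − 4102 = −117 kJ
For 3× the reaction as written: 3 × (−117) = −351 kJ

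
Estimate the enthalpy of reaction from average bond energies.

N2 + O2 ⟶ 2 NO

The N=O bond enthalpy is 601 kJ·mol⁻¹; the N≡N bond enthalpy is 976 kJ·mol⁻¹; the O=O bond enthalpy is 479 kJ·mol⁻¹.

ΔH ≈ +253 kJ

Bonds broken (reactants):
  N≡N: 1 × 976 = 976
  O=O: 1 × 479 = 479
  Σ(broken) = 1455 kJ
Bonds formed (products):
  N=O: 2 × 601 = 1202
  Σ(formed) = 1202 kJ
ΔH = Σ(broken) − Σ(formed) = 1455 − 1202 = +253 kJ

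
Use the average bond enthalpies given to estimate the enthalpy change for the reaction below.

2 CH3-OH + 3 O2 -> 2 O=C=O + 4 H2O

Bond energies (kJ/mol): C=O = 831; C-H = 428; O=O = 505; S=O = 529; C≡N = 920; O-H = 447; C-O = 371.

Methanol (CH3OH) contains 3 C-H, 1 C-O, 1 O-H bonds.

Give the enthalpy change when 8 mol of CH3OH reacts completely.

ΔH = −4724 kJ

Bonds broken (reactants):
  C-H: 6 × 428 = 2568
  C-O: 2 × 371 = 742
  O-H: 2 × 447 = 894
  O=O: 3 × 505 = 1515
  Σ(broken) = 5719 kJ
Bonds formed (products):
  C=O: 4 × 831 = 3324
  O-H: 8 × 447 = 3576
  Σ(formed) = 6900 kJ
ΔH = Σ(broken) − Σ(formed) = 5719 − 6900 = −1181 kJ
For 4× the reaction as written: 4 × (−1181) = −4724 kJ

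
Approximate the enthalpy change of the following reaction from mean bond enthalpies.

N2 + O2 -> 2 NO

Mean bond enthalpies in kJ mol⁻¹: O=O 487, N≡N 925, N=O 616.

Bonds broken (reactants):
  N≡N: 1 × 925 = 925
  O=O: 1 × 487 = 487
  Σ(broken) = 1412 kJ
Bonds formed (products):
  N=O: 2 × 616 = 1232
  Σ(formed) = 1232 kJ
ΔH = Σ(broken) − Σ(formed) = 1412 − 1232 = +180 kJ

ΔH ≈ +180 kJ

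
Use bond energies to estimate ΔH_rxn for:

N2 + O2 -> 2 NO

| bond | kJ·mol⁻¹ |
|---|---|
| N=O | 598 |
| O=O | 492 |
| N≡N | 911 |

ΔH ≈ +207 kJ

Bonds broken (reactants):
  N≡N: 1 × 911 = 911
  O=O: 1 × 492 = 492
  Σ(broken) = 1403 kJ
Bonds formed (products):
  N=O: 2 × 598 = 1196
  Σ(formed) = 1196 kJ
ΔH = Σ(broken) − Σ(formed) = 1403 − 1196 = +207 kJ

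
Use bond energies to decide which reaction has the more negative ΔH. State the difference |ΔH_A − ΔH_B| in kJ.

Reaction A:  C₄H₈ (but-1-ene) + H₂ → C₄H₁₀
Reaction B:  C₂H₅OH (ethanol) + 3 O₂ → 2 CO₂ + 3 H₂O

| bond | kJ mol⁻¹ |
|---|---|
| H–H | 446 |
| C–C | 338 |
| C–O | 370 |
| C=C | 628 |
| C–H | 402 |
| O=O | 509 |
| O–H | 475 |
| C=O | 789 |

Reaction A:
  Bonds broken (reactants):
    C–C: 2 × 338 = 676
    C–H: 8 × 402 = 3216
    C=C: 1 × 628 = 628
    H–H: 1 × 446 = 446
    Σ(broken) = 4966 kJ
  Bonds formed (products):
    C–C: 3 × 338 = 1014
    C–H: 10 × 402 = 4020
    Σ(formed) = 5034 kJ
  ΔH_A = 4966 − 5034 = −68 kJ
Reaction B:
  Bonds broken (reactants):
    C–C: 1 × 338 = 338
    C–H: 5 × 402 = 2010
    C–O: 1 × 370 = 370
    O–H: 1 × 475 = 475
    O=O: 3 × 509 = 1527
    Σ(broken) = 4720 kJ
  Bonds formed (products):
    C=O: 4 × 789 = 3156
    O–H: 6 × 475 = 2850
    Σ(formed) = 6006 kJ
  ΔH_B = 4720 − 6006 = −1286 kJ
ΔH_A − ΔH_B = +1218 kJ, so reaction B has the more negative ΔH; |ΔH_A − ΔH_B| = 1218 kJ.

Reaction B, by 1218 kJ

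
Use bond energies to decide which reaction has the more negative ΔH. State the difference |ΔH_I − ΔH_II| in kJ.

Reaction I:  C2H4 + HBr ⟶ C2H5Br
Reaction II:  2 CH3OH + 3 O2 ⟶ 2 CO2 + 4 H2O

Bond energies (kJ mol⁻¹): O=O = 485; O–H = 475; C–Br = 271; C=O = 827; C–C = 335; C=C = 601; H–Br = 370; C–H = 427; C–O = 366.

Reaction I:
  Bonds broken (reactants):
    C–H: 4 × 427 = 1708
    C=C: 1 × 601 = 601
    H–Br: 1 × 370 = 370
    Σ(broken) = 2679 kJ
  Bonds formed (products):
    C–Br: 1 × 271 = 271
    C–C: 1 × 335 = 335
    C–H: 5 × 427 = 2135
    Σ(formed) = 2741 kJ
  ΔH_I = 2679 − 2741 = −62 kJ
Reaction II:
  Bonds broken (reactants):
    C–H: 6 × 427 = 2562
    C–O: 2 × 366 = 732
    O–H: 2 × 475 = 950
    O=O: 3 × 485 = 1455
    Σ(broken) = 5699 kJ
  Bonds formed (products):
    C=O: 4 × 827 = 3308
    O–H: 8 × 475 = 3800
    Σ(formed) = 7108 kJ
  ΔH_II = 5699 − 7108 = −1409 kJ
ΔH_I − ΔH_II = +1347 kJ, so reaction II has the more negative ΔH; |ΔH_I − ΔH_II| = 1347 kJ.

Reaction II, by 1347 kJ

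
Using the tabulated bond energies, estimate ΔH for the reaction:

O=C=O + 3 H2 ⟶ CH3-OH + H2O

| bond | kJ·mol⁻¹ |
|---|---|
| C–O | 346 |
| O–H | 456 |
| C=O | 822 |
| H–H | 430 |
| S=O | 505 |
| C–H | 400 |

Bonds broken (reactants):
  C=O: 2 × 822 = 1644
  H–H: 3 × 430 = 1290
  Σ(broken) = 2934 kJ
Bonds formed (products):
  C–H: 3 × 400 = 1200
  C–O: 1 × 346 = 346
  O–H: 3 × 456 = 1368
  Σ(formed) = 2914 kJ
ΔH = Σ(broken) − Σ(formed) = 2934 − 2914 = +20 kJ

ΔH ≈ +20 kJ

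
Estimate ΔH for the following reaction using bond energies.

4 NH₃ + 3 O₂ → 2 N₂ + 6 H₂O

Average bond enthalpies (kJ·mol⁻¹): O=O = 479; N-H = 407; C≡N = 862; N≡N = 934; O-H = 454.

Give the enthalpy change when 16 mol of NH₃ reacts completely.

Bonds broken (reactants):
  N-H: 12 × 407 = 4884
  O=O: 3 × 479 = 1437
  Σ(broken) = 6321 kJ
Bonds formed (products):
  N≡N: 2 × 934 = 1868
  O-H: 12 × 454 = 5448
  Σ(formed) = 7316 kJ
ΔH = Σ(broken) − Σ(formed) = 6321 − 7316 = −995 kJ
For 4× the reaction as written: 4 × (−995) = −3980 kJ

ΔH = −3980 kJ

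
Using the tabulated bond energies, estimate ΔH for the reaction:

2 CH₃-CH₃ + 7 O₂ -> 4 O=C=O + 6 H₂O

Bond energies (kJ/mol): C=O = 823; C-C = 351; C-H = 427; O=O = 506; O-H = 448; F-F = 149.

Bonds broken (reactants):
  C-C: 2 × 351 = 702
  C-H: 12 × 427 = 5124
  O=O: 7 × 506 = 3542
  Σ(broken) = 9368 kJ
Bonds formed (products):
  C=O: 8 × 823 = 6584
  O-H: 12 × 448 = 5376
  Σ(formed) = 11960 kJ
ΔH = Σ(broken) − Σ(formed) = 9368 − 11960 = −2592 kJ

ΔH ≈ −2592 kJ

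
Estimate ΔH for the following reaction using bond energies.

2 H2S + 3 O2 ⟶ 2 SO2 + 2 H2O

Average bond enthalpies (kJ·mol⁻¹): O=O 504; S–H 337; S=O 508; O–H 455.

ΔH ≈ −992 kJ

Bonds broken (reactants):
  O=O: 3 × 504 = 1512
  S–H: 4 × 337 = 1348
  Σ(broken) = 2860 kJ
Bonds formed (products):
  O–H: 4 × 455 = 1820
  S=O: 4 × 508 = 2032
  Σ(formed) = 3852 kJ
ΔH = Σ(broken) − Σ(formed) = 2860 − 3852 = −992 kJ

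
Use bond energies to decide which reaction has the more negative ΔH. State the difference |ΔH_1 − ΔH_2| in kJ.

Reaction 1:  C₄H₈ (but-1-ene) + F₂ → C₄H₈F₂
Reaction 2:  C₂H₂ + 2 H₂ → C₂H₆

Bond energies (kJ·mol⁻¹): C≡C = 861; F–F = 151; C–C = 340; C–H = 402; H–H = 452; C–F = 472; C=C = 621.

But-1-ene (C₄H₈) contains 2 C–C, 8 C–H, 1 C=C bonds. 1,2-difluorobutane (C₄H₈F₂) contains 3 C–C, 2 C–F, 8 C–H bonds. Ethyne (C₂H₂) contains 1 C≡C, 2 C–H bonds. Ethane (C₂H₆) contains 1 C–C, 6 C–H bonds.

Reaction 1, by 329 kJ

Reaction 1:
  Bonds broken (reactants):
    C–C: 2 × 340 = 680
    C–H: 8 × 402 = 3216
    C=C: 1 × 621 = 621
    F–F: 1 × 151 = 151
    Σ(broken) = 4668 kJ
  Bonds formed (products):
    C–C: 3 × 340 = 1020
    C–F: 2 × 472 = 944
    C–H: 8 × 402 = 3216
    Σ(formed) = 5180 kJ
  ΔH_1 = 4668 − 5180 = −512 kJ
Reaction 2:
  Bonds broken (reactants):
    C≡C: 1 × 861 = 861
    C–H: 2 × 402 = 804
    H–H: 2 × 452 = 904
    Σ(broken) = 2569 kJ
  Bonds formed (products):
    C–C: 1 × 340 = 340
    C–H: 6 × 402 = 2412
    Σ(formed) = 2752 kJ
  ΔH_2 = 2569 − 2752 = −183 kJ
ΔH_1 − ΔH_2 = −329 kJ, so reaction 1 has the more negative ΔH; |ΔH_1 − ΔH_2| = 329 kJ.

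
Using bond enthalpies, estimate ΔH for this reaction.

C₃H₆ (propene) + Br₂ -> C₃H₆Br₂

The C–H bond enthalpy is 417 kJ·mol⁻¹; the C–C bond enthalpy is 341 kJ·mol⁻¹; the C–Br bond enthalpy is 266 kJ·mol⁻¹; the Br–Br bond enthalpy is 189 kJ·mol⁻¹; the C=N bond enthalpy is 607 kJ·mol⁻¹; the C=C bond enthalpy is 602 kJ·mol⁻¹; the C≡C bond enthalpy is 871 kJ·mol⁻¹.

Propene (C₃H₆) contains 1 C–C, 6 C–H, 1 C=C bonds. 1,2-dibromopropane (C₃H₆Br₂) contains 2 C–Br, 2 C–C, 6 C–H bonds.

Bonds broken (reactants):
  Br–Br: 1 × 189 = 189
  C–C: 1 × 341 = 341
  C–H: 6 × 417 = 2502
  C=C: 1 × 602 = 602
  Σ(broken) = 3634 kJ
Bonds formed (products):
  C–Br: 2 × 266 = 532
  C–C: 2 × 341 = 682
  C–H: 6 × 417 = 2502
  Σ(formed) = 3716 kJ
ΔH = Σ(broken) − Σ(formed) = 3634 − 3716 = −82 kJ

ΔH ≈ −82 kJ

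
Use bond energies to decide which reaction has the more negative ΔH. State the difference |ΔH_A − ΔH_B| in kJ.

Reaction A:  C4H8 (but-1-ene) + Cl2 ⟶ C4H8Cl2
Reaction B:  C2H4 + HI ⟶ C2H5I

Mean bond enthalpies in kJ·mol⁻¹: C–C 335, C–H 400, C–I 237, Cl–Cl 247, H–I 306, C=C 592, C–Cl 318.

Reaction A, by 58 kJ

Reaction A:
  Bonds broken (reactants):
    C–C: 2 × 335 = 670
    C–H: 8 × 400 = 3200
    C=C: 1 × 592 = 592
    Cl–Cl: 1 × 247 = 247
    Σ(broken) = 4709 kJ
  Bonds formed (products):
    C–C: 3 × 335 = 1005
    C–Cl: 2 × 318 = 636
    C–H: 8 × 400 = 3200
    Σ(formed) = 4841 kJ
  ΔH_A = 4709 − 4841 = −132 kJ
Reaction B:
  Bonds broken (reactants):
    C–H: 4 × 400 = 1600
    C=C: 1 × 592 = 592
    H–I: 1 × 306 = 306
    Σ(broken) = 2498 kJ
  Bonds formed (products):
    C–C: 1 × 335 = 335
    C–H: 5 × 400 = 2000
    C–I: 1 × 237 = 237
    Σ(formed) = 2572 kJ
  ΔH_B = 2498 − 2572 = −74 kJ
ΔH_A − ΔH_B = −58 kJ, so reaction A has the more negative ΔH; |ΔH_A − ΔH_B| = 58 kJ.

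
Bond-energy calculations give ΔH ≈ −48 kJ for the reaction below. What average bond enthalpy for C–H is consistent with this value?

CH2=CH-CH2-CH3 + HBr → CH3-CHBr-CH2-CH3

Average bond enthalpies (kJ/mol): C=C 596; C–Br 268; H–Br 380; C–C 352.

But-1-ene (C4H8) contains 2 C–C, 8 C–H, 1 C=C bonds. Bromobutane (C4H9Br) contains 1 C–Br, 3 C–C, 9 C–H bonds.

D(C–H) ≈ 404 kJ/mol

Let D be the C–H bond energy.
Σ(broken) = 2×352 + 8×D + 1×596 + 1×380 = 1680 + 8D
Σ(formed) = 1×268 + 3×352 + 9×D = 1324 + 9D
ΔH = Σ(broken) − Σ(formed) = (1680 + 8D) − (1324 + 9D) = +356 − D
Setting this equal to −48 kJ gives D = 404 kJ/mol.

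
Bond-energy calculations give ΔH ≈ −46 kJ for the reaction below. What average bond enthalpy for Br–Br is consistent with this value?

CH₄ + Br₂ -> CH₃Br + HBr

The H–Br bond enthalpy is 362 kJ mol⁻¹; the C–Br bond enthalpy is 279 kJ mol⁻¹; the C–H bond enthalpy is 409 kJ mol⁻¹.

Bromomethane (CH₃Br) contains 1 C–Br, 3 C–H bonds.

Let D be the Br–Br bond energy.
Σ(broken) = 1×D + 4×409 = 1636 + D
Σ(formed) = 1×279 + 3×409 + 1×362 = 1868
ΔH = Σ(broken) − Σ(formed) = (1636 + D) − (1868) = −232 + D
Setting this equal to −46 kJ gives D = 186 kJ/mol.

D(Br–Br) ≈ 186 kJ/mol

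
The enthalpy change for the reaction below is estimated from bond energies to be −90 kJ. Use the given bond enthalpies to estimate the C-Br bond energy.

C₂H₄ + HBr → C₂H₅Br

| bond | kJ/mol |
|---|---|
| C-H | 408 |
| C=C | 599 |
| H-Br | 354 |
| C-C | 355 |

D(C-Br) ≈ 280 kJ/mol

Let D be the C-Br bond energy.
Σ(broken) = 4×408 + 1×599 + 1×354 = 2585
Σ(formed) = 1×D + 1×355 + 5×408 = 2395 + D
ΔH = Σ(broken) − Σ(formed) = (2585) − (2395 + D) = +190 − D
Setting this equal to −90 kJ gives D = 280 kJ/mol.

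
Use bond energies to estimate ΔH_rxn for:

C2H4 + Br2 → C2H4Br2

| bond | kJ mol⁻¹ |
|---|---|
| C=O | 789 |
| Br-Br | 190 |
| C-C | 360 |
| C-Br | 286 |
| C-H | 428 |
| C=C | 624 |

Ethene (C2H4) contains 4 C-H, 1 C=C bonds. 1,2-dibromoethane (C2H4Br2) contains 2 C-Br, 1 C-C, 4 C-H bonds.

ΔH ≈ −118 kJ

Bonds broken (reactants):
  Br-Br: 1 × 190 = 190
  C-H: 4 × 428 = 1712
  C=C: 1 × 624 = 624
  Σ(broken) = 2526 kJ
Bonds formed (products):
  C-Br: 2 × 286 = 572
  C-C: 1 × 360 = 360
  C-H: 4 × 428 = 1712
  Σ(formed) = 2644 kJ
ΔH = Σ(broken) − Σ(formed) = 2526 − 2644 = −118 kJ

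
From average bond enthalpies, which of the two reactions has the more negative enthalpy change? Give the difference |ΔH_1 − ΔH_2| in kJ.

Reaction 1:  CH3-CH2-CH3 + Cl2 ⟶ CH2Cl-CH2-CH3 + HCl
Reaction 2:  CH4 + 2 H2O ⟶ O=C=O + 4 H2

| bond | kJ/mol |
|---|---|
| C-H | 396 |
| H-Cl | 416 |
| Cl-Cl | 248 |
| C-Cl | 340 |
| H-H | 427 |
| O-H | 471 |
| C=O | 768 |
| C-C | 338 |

Reaction 1, by 336 kJ

Reaction 1:
  Bonds broken (reactants):
    C-C: 2 × 338 = 676
    C-H: 8 × 396 = 3168
    Cl-Cl: 1 × 248 = 248
    Σ(broken) = 4092 kJ
  Bonds formed (products):
    C-C: 2 × 338 = 676
    C-Cl: 1 × 340 = 340
    C-H: 7 × 396 = 2772
    H-Cl: 1 × 416 = 416
    Σ(formed) = 4204 kJ
  ΔH_1 = 4092 − 4204 = −112 kJ
Reaction 2:
  Bonds broken (reactants):
    C-H: 4 × 396 = 1584
    O-H: 4 × 471 = 1884
    Σ(broken) = 3468 kJ
  Bonds formed (products):
    C=O: 2 × 768 = 1536
    H-H: 4 × 427 = 1708
    Σ(formed) = 3244 kJ
  ΔH_2 = 3468 − 3244 = +224 kJ
ΔH_1 − ΔH_2 = −336 kJ, so reaction 1 has the more negative ΔH; |ΔH_1 − ΔH_2| = 336 kJ.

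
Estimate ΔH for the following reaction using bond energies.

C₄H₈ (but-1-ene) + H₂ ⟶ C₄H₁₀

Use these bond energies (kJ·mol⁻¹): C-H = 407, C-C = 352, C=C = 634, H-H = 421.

Bonds broken (reactants):
  C-C: 2 × 352 = 704
  C-H: 8 × 407 = 3256
  C=C: 1 × 634 = 634
  H-H: 1 × 421 = 421
  Σ(broken) = 5015 kJ
Bonds formed (products):
  C-C: 3 × 352 = 1056
  C-H: 10 × 407 = 4070
  Σ(formed) = 5126 kJ
ΔH = Σ(broken) − Σ(formed) = 5015 − 5126 = −111 kJ

ΔH ≈ −111 kJ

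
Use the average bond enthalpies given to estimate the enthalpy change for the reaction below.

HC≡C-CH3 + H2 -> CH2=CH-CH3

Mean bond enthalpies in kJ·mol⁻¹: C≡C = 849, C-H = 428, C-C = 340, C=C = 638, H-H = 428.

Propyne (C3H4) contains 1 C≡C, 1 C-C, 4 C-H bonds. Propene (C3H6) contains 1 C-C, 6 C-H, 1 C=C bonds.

ΔH ≈ −217 kJ

Bonds broken (reactants):
  C≡C: 1 × 849 = 849
  C-C: 1 × 340 = 340
  C-H: 4 × 428 = 1712
  H-H: 1 × 428 = 428
  Σ(broken) = 3329 kJ
Bonds formed (products):
  C-C: 1 × 340 = 340
  C-H: 6 × 428 = 2568
  C=C: 1 × 638 = 638
  Σ(formed) = 3546 kJ
ΔH = Σ(broken) − Σ(formed) = 3329 − 3546 = −217 kJ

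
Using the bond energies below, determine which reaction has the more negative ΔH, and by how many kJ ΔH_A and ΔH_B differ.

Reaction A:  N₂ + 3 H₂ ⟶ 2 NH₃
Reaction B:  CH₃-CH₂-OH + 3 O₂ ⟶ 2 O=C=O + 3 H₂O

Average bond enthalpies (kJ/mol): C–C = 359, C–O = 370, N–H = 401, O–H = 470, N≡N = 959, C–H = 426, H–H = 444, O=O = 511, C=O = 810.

Reaction A:
  Bonds broken (reactants):
    H–H: 3 × 444 = 1332
    N≡N: 1 × 959 = 959
    Σ(broken) = 2291 kJ
  Bonds formed (products):
    N–H: 6 × 401 = 2406
    Σ(formed) = 2406 kJ
  ΔH_A = 2291 − 2406 = −115 kJ
Reaction B:
  Bonds broken (reactants):
    C–C: 1 × 359 = 359
    C–H: 5 × 426 = 2130
    C–O: 1 × 370 = 370
    O–H: 1 × 470 = 470
    O=O: 3 × 511 = 1533
    Σ(broken) = 4862 kJ
  Bonds formed (products):
    C=O: 4 × 810 = 3240
    O–H: 6 × 470 = 2820
    Σ(formed) = 6060 kJ
  ΔH_B = 4862 − 6060 = −1198 kJ
ΔH_A − ΔH_B = +1083 kJ, so reaction B has the more negative ΔH; |ΔH_A − ΔH_B| = 1083 kJ.

Reaction B, by 1083 kJ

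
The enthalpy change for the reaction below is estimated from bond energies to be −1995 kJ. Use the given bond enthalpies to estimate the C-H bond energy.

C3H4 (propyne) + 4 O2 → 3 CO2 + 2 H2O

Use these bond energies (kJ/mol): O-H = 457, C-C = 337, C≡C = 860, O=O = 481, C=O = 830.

Let D be the C-H bond energy.
Σ(broken) = 1×860 + 1×337 + 4×D + 4×481 = 3121 + 4D
Σ(formed) = 6×830 + 4×457 = 6808
ΔH = Σ(broken) − Σ(formed) = (3121 + 4D) − (6808) = −3687 + 4D
Setting this equal to −1995 kJ gives 4D = 1692, so D = 423 kJ/mol.

D(C-H) ≈ 423 kJ/mol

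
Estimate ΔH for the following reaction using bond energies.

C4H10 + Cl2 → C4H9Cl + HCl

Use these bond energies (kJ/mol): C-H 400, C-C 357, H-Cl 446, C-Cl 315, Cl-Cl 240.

Bonds broken (reactants):
  C-C: 3 × 357 = 1071
  C-H: 10 × 400 = 4000
  Cl-Cl: 1 × 240 = 240
  Σ(broken) = 5311 kJ
Bonds formed (products):
  C-C: 3 × 357 = 1071
  C-Cl: 1 × 315 = 315
  C-H: 9 × 400 = 3600
  H-Cl: 1 × 446 = 446
  Σ(formed) = 5432 kJ
ΔH = Σ(broken) − Σ(formed) = 5311 − 5432 = −121 kJ

ΔH ≈ −121 kJ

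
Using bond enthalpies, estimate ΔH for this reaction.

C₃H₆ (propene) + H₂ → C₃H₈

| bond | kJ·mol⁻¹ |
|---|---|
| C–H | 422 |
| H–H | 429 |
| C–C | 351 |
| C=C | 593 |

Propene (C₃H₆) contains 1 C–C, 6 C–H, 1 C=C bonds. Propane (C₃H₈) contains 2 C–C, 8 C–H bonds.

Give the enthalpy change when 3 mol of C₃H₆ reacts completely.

ΔH = −519 kJ

Bonds broken (reactants):
  C–C: 1 × 351 = 351
  C–H: 6 × 422 = 2532
  C=C: 1 × 593 = 593
  H–H: 1 × 429 = 429
  Σ(broken) = 3905 kJ
Bonds formed (products):
  C–C: 2 × 351 = 702
  C–H: 8 × 422 = 3376
  Σ(formed) = 4078 kJ
ΔH = Σ(broken) − Σ(formed) = 3905 − 4078 = −173 kJ
For 3× the reaction as written: 3 × (−173) = −519 kJ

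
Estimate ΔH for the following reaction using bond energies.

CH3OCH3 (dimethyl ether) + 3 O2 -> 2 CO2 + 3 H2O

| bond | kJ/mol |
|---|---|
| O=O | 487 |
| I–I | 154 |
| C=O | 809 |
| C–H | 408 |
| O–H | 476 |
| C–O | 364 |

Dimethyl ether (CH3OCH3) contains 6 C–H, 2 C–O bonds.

ΔH ≈ −1455 kJ

Bonds broken (reactants):
  C–H: 6 × 408 = 2448
  C–O: 2 × 364 = 728
  O=O: 3 × 487 = 1461
  Σ(broken) = 4637 kJ
Bonds formed (products):
  C=O: 4 × 809 = 3236
  O–H: 6 × 476 = 2856
  Σ(formed) = 6092 kJ
ΔH = Σ(broken) − Σ(formed) = 4637 − 6092 = −1455 kJ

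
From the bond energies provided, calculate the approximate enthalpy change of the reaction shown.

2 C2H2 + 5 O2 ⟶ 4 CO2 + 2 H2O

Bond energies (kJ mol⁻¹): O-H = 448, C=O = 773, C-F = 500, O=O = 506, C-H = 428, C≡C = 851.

Bonds broken (reactants):
  C≡C: 2 × 851 = 1702
  C-H: 4 × 428 = 1712
  O=O: 5 × 506 = 2530
  Σ(broken) = 5944 kJ
Bonds formed (products):
  C=O: 8 × 773 = 6184
  O-H: 4 × 448 = 1792
  Σ(formed) = 7976 kJ
ΔH = Σ(broken) − Σ(formed) = 5944 − 7976 = −2032 kJ

ΔH ≈ −2032 kJ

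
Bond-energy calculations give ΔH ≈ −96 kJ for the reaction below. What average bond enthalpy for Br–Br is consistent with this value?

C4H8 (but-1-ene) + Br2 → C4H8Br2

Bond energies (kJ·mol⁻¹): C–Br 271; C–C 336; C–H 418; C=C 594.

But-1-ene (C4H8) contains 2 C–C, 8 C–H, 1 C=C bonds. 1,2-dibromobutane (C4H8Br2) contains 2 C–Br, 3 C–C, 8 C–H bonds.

Let D be the Br–Br bond energy.
Σ(broken) = 1×D + 2×336 + 8×418 + 1×594 = 4610 + D
Σ(formed) = 2×271 + 3×336 + 8×418 = 4894
ΔH = Σ(broken) − Σ(formed) = (4610 + D) − (4894) = −284 + D
Setting this equal to −96 kJ gives D = 188 kJ/mol.

D(Br–Br) ≈ 188 kJ/mol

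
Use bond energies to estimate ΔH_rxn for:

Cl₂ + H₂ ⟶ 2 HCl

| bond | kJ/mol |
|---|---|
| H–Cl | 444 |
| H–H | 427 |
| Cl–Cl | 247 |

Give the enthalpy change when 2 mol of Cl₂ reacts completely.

ΔH = −428 kJ

Bonds broken (reactants):
  Cl–Cl: 1 × 247 = 247
  H–H: 1 × 427 = 427
  Σ(broken) = 674 kJ
Bonds formed (products):
  H–Cl: 2 × 444 = 888
  Σ(formed) = 888 kJ
ΔH = Σ(broken) − Σ(formed) = 674 − 888 = −214 kJ
For 2× the reaction as written: 2 × (−214) = −428 kJ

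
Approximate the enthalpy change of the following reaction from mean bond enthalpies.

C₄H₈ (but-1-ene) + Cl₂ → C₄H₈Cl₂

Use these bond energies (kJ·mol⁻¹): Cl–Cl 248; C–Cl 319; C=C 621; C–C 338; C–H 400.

Bonds broken (reactants):
  C–C: 2 × 338 = 676
  C–H: 8 × 400 = 3200
  C=C: 1 × 621 = 621
  Cl–Cl: 1 × 248 = 248
  Σ(broken) = 4745 kJ
Bonds formed (products):
  C–C: 3 × 338 = 1014
  C–Cl: 2 × 319 = 638
  C–H: 8 × 400 = 3200
  Σ(formed) = 4852 kJ
ΔH = Σ(broken) − Σ(formed) = 4745 − 4852 = −107 kJ

ΔH ≈ −107 kJ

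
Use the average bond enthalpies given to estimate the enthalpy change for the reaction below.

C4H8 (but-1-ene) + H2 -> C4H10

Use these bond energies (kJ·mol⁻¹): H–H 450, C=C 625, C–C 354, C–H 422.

Bonds broken (reactants):
  C–C: 2 × 354 = 708
  C–H: 8 × 422 = 3376
  C=C: 1 × 625 = 625
  H–H: 1 × 450 = 450
  Σ(broken) = 5159 kJ
Bonds formed (products):
  C–C: 3 × 354 = 1062
  C–H: 10 × 422 = 4220
  Σ(formed) = 5282 kJ
ΔH = Σ(broken) − Σ(formed) = 5159 − 5282 = −123 kJ

ΔH ≈ −123 kJ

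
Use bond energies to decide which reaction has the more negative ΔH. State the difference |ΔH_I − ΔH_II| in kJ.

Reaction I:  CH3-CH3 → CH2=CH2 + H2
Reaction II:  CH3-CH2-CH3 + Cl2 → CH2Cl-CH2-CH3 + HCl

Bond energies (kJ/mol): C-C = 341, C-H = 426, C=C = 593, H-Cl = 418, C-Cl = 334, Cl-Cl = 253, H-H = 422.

Reaction II, by 251 kJ

Reaction I:
  Bonds broken (reactants):
    C-C: 1 × 341 = 341
    C-H: 6 × 426 = 2556
    Σ(broken) = 2897 kJ
  Bonds formed (products):
    C-H: 4 × 426 = 1704
    C=C: 1 × 593 = 593
    H-H: 1 × 422 = 422
    Σ(formed) = 2719 kJ
  ΔH_I = 2897 − 2719 = +178 kJ
Reaction II:
  Bonds broken (reactants):
    C-C: 2 × 341 = 682
    C-H: 8 × 426 = 3408
    Cl-Cl: 1 × 253 = 253
    Σ(broken) = 4343 kJ
  Bonds formed (products):
    C-C: 2 × 341 = 682
    C-Cl: 1 × 334 = 334
    C-H: 7 × 426 = 2982
    H-Cl: 1 × 418 = 418
    Σ(formed) = 4416 kJ
  ΔH_II = 4343 − 4416 = −73 kJ
ΔH_I − ΔH_II = +251 kJ, so reaction II has the more negative ΔH; |ΔH_I − ΔH_II| = 251 kJ.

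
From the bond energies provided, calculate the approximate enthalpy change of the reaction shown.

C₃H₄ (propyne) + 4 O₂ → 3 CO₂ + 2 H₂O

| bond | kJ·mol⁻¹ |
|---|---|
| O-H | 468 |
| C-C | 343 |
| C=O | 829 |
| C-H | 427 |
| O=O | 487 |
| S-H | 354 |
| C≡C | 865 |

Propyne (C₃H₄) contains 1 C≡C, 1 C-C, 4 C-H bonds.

ΔH ≈ −1982 kJ

Bonds broken (reactants):
  C≡C: 1 × 865 = 865
  C-C: 1 × 343 = 343
  C-H: 4 × 427 = 1708
  O=O: 4 × 487 = 1948
  Σ(broken) = 4864 kJ
Bonds formed (products):
  C=O: 6 × 829 = 4974
  O-H: 4 × 468 = 1872
  Σ(formed) = 6846 kJ
ΔH = Σ(broken) − Σ(formed) = 4864 − 6846 = −1982 kJ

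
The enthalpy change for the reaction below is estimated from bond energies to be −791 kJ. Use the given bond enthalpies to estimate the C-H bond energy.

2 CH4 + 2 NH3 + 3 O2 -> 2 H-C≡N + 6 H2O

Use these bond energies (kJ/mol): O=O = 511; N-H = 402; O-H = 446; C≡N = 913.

Let D be the C-H bond energy.
Σ(broken) = 8×D + 6×402 + 3×511 = 3945 + 8D
Σ(formed) = 2×913 + 2×D + 12×446 = 7178 + 2D
ΔH = Σ(broken) − Σ(formed) = (3945 + 8D) − (7178 + 2D) = −3233 + 6D
Setting this equal to −791 kJ gives 6D = 2442, so D = 407 kJ/mol.

D(C-H) ≈ 407 kJ/mol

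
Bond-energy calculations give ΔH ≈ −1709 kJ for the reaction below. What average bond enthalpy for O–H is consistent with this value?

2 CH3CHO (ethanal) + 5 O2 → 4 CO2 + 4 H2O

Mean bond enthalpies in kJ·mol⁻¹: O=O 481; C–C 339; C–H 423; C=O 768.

Let D be the O–H bond energy.
Σ(broken) = 2×339 + 8×423 + 2×768 + 5×481 = 8003
Σ(formed) = 8×768 + 8×D = 6144 + 8D
ΔH = Σ(broken) − Σ(formed) = (8003) − (6144 + 8D) = +1859 − 8D
Setting this equal to −1709 kJ gives 8D = 3568, so D = 446 kJ/mol.

D(O–H) ≈ 446 kJ/mol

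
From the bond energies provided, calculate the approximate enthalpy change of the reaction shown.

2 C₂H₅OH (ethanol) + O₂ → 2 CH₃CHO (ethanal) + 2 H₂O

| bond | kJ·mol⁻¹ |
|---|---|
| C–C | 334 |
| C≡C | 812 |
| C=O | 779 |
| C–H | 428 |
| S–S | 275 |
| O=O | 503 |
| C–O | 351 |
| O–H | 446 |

Bonds broken (reactants):
  C–C: 2 × 334 = 668
  C–H: 10 × 428 = 4280
  C–O: 2 × 351 = 702
  O–H: 2 × 446 = 892
  O=O: 1 × 503 = 503
  Σ(broken) = 7045 kJ
Bonds formed (products):
  C–C: 2 × 334 = 668
  C–H: 8 × 428 = 3424
  C=O: 2 × 779 = 1558
  O–H: 4 × 446 = 1784
  Σ(formed) = 7434 kJ
ΔH = Σ(broken) − Σ(formed) = 7045 − 7434 = −389 kJ

ΔH ≈ −389 kJ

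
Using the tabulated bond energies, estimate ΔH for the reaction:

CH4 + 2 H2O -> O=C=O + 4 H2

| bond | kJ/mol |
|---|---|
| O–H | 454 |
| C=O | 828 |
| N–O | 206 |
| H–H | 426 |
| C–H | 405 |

Bonds broken (reactants):
  C–H: 4 × 405 = 1620
  O–H: 4 × 454 = 1816
  Σ(broken) = 3436 kJ
Bonds formed (products):
  C=O: 2 × 828 = 1656
  H–H: 4 × 426 = 1704
  Σ(formed) = 3360 kJ
ΔH = Σ(broken) − Σ(formed) = 3436 − 3360 = +76 kJ

ΔH ≈ +76 kJ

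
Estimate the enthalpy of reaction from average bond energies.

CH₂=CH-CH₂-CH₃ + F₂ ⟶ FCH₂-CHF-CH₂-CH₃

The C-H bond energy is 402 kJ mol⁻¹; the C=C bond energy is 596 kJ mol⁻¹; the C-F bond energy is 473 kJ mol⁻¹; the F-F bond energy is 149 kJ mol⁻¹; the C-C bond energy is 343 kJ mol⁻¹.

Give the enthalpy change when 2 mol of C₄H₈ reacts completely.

Bonds broken (reactants):
  C-C: 2 × 343 = 686
  C-H: 8 × 402 = 3216
  C=C: 1 × 596 = 596
  F-F: 1 × 149 = 149
  Σ(broken) = 4647 kJ
Bonds formed (products):
  C-C: 3 × 343 = 1029
  C-F: 2 × 473 = 946
  C-H: 8 × 402 = 3216
  Σ(formed) = 5191 kJ
ΔH = Σ(broken) − Σ(formed) = 4647 − 5191 = −544 kJ
For 2× the reaction as written: 2 × (−544) = −1088 kJ

ΔH = −1088 kJ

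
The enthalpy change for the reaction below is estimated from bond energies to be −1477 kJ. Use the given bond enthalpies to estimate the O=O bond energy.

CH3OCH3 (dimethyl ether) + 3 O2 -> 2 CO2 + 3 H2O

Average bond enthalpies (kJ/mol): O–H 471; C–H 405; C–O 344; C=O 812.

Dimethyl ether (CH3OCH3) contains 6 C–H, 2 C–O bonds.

Let D be the O=O bond energy.
Σ(broken) = 6×405 + 2×344 + 3×D = 3118 + 3D
Σ(formed) = 4×812 + 6×471 = 6074
ΔH = Σ(broken) − Σ(formed) = (3118 + 3D) − (6074) = −2956 + 3D
Setting this equal to −1477 kJ gives 3D = 1479, so D = 493 kJ/mol.

D(O=O) ≈ 493 kJ/mol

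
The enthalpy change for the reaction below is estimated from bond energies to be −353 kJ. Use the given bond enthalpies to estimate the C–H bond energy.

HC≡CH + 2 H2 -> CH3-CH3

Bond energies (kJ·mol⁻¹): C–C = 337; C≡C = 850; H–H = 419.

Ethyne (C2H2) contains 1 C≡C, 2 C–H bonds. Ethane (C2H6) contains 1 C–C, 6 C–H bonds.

D(C–H) ≈ 426 kJ/mol

Let D be the C–H bond energy.
Σ(broken) = 1×850 + 2×D + 2×419 = 1688 + 2D
Σ(formed) = 1×337 + 6×D = 337 + 6D
ΔH = Σ(broken) − Σ(formed) = (1688 + 2D) − (337 + 6D) = +1351 − 4D
Setting this equal to −353 kJ gives 4D = 1704, so D = 426 kJ/mol.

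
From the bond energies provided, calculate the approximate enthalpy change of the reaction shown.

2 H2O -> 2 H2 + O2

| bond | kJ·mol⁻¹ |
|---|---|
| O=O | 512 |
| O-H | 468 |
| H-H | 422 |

Bonds broken (reactants):
  O-H: 4 × 468 = 1872
  Σ(broken) = 1872 kJ
Bonds formed (products):
  H-H: 2 × 422 = 844
  O=O: 1 × 512 = 512
  Σ(formed) = 1356 kJ
ΔH = Σ(broken) − Σ(formed) = 1872 − 1356 = +516 kJ

ΔH ≈ +516 kJ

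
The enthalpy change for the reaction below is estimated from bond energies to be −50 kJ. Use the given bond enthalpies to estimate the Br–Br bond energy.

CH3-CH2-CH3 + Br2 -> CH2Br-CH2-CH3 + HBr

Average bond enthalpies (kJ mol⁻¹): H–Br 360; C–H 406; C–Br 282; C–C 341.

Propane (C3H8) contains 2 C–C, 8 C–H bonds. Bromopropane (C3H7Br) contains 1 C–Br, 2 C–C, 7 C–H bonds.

Let D be the Br–Br bond energy.
Σ(broken) = 1×D + 2×341 + 8×406 = 3930 + D
Σ(formed) = 1×282 + 2×341 + 7×406 + 1×360 = 4166
ΔH = Σ(broken) − Σ(formed) = (3930 + D) − (4166) = −236 + D
Setting this equal to −50 kJ gives D = 186 kJ/mol.

D(Br–Br) ≈ 186 kJ/mol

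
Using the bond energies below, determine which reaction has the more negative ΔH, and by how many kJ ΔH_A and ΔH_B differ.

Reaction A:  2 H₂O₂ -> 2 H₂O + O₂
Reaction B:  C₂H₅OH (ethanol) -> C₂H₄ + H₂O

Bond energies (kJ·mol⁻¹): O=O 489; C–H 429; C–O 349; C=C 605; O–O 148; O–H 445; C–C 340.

Reaction A:
  Bonds broken (reactants):
    O–H: 4 × 445 = 1780
    O–O: 2 × 148 = 296
    Σ(broken) = 2076 kJ
  Bonds formed (products):
    O–H: 4 × 445 = 1780
    O=O: 1 × 489 = 489
    Σ(formed) = 2269 kJ
  ΔH_A = 2076 − 2269 = −193 kJ
Reaction B:
  Bonds broken (reactants):
    C–C: 1 × 340 = 340
    C–H: 5 × 429 = 2145
    C–O: 1 × 349 = 349
    O–H: 1 × 445 = 445
    Σ(broken) = 3279 kJ
  Bonds formed (products):
    C–H: 4 × 429 = 1716
    C=C: 1 × 605 = 605
    O–H: 2 × 445 = 890
    Σ(formed) = 3211 kJ
  ΔH_B = 3279 − 3211 = +68 kJ
ΔH_A − ΔH_B = −261 kJ, so reaction A has the more negative ΔH; |ΔH_A − ΔH_B| = 261 kJ.

Reaction A, by 261 kJ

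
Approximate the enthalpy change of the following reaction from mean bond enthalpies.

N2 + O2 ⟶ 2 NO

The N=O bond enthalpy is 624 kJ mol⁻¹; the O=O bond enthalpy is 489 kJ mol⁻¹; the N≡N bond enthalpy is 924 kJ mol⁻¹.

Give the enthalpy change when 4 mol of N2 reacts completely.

ΔH = +660 kJ

Bonds broken (reactants):
  N≡N: 1 × 924 = 924
  O=O: 1 × 489 = 489
  Σ(broken) = 1413 kJ
Bonds formed (products):
  N=O: 2 × 624 = 1248
  Σ(formed) = 1248 kJ
ΔH = Σ(broken) − Σ(formed) = 1413 − 1248 = +165 kJ
For 4× the reaction as written: 4 × (+165) = +660 kJ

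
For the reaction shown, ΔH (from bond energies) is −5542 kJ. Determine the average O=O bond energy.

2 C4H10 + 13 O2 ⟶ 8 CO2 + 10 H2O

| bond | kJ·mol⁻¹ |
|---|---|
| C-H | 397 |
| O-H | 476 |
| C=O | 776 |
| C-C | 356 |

D(O=O) ≈ 486 kJ/mol

Let D be the O=O bond energy.
Σ(broken) = 6×356 + 20×397 + 13×D = 10076 + 13D
Σ(formed) = 16×776 + 20×476 = 21936
ΔH = Σ(broken) − Σ(formed) = (10076 + 13D) − (21936) = −11860 + 13D
Setting this equal to −5542 kJ gives 13D = 6318, so D = 486 kJ/mol.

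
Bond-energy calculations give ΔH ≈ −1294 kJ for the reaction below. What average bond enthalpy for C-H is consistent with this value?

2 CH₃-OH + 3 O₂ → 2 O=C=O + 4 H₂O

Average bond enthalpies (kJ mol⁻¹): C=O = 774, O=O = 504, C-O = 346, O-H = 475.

Let D be the C-H bond energy.
Σ(broken) = 6×D + 2×346 + 2×475 + 3×504 = 3154 + 6D
Σ(formed) = 4×774 + 8×475 = 6896
ΔH = Σ(broken) − Σ(formed) = (3154 + 6D) − (6896) = −3742 + 6D
Setting this equal to −1294 kJ gives 6D = 2448, so D = 408 kJ/mol.

D(C-H) ≈ 408 kJ/mol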